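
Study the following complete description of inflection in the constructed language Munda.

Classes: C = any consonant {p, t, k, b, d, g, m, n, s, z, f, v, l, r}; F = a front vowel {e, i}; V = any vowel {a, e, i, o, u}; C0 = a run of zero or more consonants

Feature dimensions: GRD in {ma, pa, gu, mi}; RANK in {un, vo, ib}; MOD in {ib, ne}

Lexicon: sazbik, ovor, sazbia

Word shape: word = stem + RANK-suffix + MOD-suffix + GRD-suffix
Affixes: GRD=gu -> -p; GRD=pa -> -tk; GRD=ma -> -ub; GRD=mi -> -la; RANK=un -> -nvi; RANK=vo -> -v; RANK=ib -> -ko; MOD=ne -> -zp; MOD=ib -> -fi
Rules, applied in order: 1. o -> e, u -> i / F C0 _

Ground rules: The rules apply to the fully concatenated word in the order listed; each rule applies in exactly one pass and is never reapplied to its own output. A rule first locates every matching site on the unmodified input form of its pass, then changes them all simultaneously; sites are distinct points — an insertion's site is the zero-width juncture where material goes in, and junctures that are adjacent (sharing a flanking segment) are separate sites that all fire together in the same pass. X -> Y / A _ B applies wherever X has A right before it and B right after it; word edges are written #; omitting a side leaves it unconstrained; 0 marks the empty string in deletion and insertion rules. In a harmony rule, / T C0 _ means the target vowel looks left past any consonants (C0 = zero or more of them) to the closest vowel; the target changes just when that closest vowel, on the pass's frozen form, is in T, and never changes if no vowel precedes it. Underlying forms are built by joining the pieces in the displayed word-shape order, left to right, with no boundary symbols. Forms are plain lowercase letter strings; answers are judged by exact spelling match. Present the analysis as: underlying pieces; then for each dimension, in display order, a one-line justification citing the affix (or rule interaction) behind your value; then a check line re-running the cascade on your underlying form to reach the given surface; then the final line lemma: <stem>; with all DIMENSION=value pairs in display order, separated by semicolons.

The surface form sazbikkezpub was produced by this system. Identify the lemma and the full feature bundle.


underlying: sazbik-ko-zp-ub
GRD=ma - signalled by the affix -ub
RANK=ib - signalled by the affix -ko
MOD=ne - signalled by the affix -zp
check: sazbikkozpub -> sazbikkezpub
lemma: sazbik; GRD=ma; RANK=ib; MOD=ne


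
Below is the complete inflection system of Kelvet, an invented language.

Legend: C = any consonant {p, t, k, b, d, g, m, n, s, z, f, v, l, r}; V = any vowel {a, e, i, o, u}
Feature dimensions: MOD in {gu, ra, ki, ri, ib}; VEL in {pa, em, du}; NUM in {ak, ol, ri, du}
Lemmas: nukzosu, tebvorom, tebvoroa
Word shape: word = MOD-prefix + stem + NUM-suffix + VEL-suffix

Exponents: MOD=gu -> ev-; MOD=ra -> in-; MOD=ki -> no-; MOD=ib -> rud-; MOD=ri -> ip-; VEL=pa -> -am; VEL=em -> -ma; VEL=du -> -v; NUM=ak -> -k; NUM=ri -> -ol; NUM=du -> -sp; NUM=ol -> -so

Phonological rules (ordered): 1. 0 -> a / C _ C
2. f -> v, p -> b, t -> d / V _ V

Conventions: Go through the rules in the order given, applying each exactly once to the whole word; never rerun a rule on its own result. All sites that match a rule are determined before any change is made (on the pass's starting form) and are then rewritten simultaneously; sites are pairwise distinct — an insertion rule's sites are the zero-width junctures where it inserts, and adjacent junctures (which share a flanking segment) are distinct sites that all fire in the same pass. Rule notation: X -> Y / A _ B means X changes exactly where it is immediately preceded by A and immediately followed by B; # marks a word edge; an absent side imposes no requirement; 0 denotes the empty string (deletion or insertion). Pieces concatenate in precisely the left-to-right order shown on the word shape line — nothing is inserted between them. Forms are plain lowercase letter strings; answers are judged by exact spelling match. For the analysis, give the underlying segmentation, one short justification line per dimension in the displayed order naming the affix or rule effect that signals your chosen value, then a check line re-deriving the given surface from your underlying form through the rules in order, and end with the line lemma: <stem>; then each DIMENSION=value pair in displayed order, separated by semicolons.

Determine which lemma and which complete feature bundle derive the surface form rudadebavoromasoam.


underlying: rud-tebvorom-so-am
MOD=ib - signalled by the affix rud-
VEL=pa - signalled by the affix -am
NUM=ol - signalled by the affix -so
check: rudtebvoromsoam -> rudatebavoromasoam -> rudadebavoromasoam
lemma: tebvorom; MOD=ib; VEL=pa; NUM=ol


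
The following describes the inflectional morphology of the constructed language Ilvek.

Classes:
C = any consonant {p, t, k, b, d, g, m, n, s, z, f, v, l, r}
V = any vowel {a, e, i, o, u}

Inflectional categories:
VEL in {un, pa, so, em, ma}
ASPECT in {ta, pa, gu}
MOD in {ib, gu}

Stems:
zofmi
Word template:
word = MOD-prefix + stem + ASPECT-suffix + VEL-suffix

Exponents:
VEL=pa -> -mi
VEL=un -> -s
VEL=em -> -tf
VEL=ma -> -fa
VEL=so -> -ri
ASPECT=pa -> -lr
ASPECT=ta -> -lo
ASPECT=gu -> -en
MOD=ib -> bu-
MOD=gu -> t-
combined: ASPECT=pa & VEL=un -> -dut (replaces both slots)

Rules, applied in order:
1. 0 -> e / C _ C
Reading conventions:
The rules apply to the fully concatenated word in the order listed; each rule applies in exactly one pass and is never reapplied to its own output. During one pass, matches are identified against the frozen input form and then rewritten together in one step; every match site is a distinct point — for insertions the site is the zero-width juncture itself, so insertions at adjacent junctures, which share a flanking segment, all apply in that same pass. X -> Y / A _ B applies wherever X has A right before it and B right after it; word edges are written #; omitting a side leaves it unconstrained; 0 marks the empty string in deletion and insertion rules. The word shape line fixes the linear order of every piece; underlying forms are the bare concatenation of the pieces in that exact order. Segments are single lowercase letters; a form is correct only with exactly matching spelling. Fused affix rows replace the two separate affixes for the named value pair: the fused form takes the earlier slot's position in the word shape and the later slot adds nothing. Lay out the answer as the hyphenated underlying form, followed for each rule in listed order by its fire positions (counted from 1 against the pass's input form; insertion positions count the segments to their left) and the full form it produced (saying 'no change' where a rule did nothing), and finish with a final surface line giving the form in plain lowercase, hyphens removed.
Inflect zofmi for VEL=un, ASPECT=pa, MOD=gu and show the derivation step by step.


underlying: t-zofmi-dut
1. 0 -> e / C _ C: inserts after position(s) 1, 4: tezofemidut
surface: tezofemidut


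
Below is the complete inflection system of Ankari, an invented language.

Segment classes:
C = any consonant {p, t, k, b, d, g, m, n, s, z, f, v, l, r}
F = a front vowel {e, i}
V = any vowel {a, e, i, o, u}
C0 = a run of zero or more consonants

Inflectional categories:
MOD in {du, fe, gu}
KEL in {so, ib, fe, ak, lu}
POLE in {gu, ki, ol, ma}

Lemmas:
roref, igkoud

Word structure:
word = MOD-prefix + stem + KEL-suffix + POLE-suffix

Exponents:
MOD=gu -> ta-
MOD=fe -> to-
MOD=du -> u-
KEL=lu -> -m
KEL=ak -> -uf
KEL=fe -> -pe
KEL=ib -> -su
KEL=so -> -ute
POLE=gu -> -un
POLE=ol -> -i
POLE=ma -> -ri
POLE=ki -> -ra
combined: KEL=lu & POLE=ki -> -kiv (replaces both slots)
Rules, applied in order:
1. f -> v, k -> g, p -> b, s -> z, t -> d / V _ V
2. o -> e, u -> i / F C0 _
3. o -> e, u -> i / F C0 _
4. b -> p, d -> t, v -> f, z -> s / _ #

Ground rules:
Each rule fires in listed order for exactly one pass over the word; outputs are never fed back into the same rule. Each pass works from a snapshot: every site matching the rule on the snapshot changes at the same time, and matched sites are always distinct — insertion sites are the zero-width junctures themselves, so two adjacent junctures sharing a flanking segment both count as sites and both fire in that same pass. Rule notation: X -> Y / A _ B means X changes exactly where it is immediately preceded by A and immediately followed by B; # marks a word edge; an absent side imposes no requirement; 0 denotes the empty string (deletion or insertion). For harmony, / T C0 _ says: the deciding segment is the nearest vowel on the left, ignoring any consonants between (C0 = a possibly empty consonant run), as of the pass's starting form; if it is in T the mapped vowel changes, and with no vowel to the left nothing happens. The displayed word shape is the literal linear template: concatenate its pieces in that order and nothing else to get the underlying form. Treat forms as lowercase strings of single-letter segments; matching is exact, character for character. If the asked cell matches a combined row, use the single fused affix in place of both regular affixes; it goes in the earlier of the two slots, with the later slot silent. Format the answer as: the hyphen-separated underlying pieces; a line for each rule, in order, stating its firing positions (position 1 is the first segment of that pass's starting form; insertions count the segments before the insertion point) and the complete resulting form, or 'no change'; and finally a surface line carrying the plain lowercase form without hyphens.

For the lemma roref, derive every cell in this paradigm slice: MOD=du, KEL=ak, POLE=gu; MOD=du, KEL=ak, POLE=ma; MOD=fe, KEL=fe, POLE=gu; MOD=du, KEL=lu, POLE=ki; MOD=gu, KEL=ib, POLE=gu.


cell MOD=du, KEL=ak, POLE=gu:
underlying: u-roref-uf-un
1. f -> v, k -> g, p -> b, s -> z, t -> d / V _ V: fires at position(s) 6, 8: urorevuvun
2. o -> e, u -> i / F C0 _: fires at position(s) 7: urorevivun
3. o -> e, u -> i / F C0 _: fires at position(s) 9: urorevivin
4. b -> p, d -> t, v -> f, z -> s / _ #: no change
surface: urorevivin

cell MOD=du, KEL=ak, POLE=ma:
underlying: u-roref-uf-ri
1. f -> v, k -> g, p -> b, s -> z, t -> d / V _ V: fires at position(s) 6: urorevufri
2. o -> e, u -> i / F C0 _: fires at position(s) 7: urorevifri
3. o -> e, u -> i / F C0 _: no change
4. b -> p, d -> t, v -> f, z -> s / _ #: no change
surface: urorevifri

cell MOD=fe, KEL=fe, POLE=gu:
underlying: to-roref-pe-un
1. f -> v, k -> g, p -> b, s -> z, t -> d / V _ V: no change
2. o -> e, u -> i / F C0 _: fires at position(s) 10: tororefpein
3. o -> e, u -> i / F C0 _: no change
4. b -> p, d -> t, v -> f, z -> s / _ #: no change
surface: tororefpein

cell MOD=du, KEL=lu, POLE=ki:
underlying: u-roref-kiv
1. f -> v, k -> g, p -> b, s -> z, t -> d / V _ V: no change
2. o -> e, u -> i / F C0 _: no change
3. o -> e, u -> i / F C0 _: no change
4. b -> p, d -> t, v -> f, z -> s / _ #: fires at position(s) 9: urorefkif
surface: urorefkif

cell MOD=gu, KEL=ib, POLE=gu:
underlying: ta-roref-su-un
1. f -> v, k -> g, p -> b, s -> z, t -> d / V _ V: no change
2. o -> e, u -> i / F C0 _: fires at position(s) 9: tarorefsiun
3. o -> e, u -> i / F C0 _: fires at position(s) 10: tarorefsiin
4. b -> p, d -> t, v -> f, z -> s / _ #: no change
surface: tarorefsiin


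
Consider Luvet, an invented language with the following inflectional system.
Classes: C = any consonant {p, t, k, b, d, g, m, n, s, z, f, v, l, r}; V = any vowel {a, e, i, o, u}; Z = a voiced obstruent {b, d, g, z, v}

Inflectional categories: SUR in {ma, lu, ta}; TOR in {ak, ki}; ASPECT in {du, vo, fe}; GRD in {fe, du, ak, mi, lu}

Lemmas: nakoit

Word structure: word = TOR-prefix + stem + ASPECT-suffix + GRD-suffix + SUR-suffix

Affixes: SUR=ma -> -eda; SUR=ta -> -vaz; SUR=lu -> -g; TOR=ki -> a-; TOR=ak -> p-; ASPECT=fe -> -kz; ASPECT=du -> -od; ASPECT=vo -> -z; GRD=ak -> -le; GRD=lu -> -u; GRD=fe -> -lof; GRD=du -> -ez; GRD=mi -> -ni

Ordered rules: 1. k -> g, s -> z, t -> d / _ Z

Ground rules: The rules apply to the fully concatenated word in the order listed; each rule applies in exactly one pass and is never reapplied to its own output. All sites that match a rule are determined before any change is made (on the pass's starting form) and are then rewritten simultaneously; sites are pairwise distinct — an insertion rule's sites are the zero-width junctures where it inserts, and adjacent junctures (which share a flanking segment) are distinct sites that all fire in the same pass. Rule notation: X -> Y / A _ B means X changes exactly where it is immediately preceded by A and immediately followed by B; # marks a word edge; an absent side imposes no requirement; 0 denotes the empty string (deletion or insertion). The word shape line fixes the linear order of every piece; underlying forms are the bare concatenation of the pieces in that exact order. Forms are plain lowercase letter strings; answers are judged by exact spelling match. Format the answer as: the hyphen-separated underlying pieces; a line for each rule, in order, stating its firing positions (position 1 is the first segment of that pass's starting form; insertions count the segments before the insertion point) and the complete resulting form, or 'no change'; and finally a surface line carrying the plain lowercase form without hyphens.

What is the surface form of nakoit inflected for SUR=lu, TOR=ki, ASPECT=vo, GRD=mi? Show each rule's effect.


underlying: a-nakoit-z-ni-g
1. k -> g, s -> z, t -> d / _ Z: fires at position(s) 7: anakoidznig
surface: anakoidznig


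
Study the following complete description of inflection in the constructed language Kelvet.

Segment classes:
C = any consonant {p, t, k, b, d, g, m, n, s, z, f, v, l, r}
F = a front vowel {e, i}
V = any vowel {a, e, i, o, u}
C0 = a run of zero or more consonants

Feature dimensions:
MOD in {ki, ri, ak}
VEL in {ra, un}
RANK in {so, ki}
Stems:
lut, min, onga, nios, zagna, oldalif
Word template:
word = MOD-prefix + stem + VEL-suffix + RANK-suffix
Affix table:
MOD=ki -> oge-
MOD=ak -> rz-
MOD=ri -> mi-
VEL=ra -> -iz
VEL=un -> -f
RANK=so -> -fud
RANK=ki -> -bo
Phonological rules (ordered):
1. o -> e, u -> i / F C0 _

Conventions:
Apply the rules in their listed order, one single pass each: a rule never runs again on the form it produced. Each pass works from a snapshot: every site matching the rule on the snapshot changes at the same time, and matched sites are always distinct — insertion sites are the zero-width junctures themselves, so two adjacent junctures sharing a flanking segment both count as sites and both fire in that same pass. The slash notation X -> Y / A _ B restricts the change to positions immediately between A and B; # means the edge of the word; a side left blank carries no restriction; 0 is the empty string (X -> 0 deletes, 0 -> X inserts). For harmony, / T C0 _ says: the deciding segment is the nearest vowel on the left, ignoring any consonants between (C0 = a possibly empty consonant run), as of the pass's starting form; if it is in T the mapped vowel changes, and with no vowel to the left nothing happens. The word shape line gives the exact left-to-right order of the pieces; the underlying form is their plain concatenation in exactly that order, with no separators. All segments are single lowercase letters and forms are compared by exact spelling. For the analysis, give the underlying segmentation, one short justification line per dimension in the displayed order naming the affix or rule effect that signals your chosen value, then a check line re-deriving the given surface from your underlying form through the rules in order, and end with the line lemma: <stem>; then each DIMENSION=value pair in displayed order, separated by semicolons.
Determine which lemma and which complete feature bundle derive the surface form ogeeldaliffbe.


underlying: oge-oldalif-f-bo
MOD=ki - signalled by the affix oge-
VEL=un - signalled by the affix -f
RANK=ki - signalled by the affix -bo
check: ogeoldaliffbo -> ogeeldaliffbe
lemma: oldalif; MOD=ki; VEL=un; RANK=ki


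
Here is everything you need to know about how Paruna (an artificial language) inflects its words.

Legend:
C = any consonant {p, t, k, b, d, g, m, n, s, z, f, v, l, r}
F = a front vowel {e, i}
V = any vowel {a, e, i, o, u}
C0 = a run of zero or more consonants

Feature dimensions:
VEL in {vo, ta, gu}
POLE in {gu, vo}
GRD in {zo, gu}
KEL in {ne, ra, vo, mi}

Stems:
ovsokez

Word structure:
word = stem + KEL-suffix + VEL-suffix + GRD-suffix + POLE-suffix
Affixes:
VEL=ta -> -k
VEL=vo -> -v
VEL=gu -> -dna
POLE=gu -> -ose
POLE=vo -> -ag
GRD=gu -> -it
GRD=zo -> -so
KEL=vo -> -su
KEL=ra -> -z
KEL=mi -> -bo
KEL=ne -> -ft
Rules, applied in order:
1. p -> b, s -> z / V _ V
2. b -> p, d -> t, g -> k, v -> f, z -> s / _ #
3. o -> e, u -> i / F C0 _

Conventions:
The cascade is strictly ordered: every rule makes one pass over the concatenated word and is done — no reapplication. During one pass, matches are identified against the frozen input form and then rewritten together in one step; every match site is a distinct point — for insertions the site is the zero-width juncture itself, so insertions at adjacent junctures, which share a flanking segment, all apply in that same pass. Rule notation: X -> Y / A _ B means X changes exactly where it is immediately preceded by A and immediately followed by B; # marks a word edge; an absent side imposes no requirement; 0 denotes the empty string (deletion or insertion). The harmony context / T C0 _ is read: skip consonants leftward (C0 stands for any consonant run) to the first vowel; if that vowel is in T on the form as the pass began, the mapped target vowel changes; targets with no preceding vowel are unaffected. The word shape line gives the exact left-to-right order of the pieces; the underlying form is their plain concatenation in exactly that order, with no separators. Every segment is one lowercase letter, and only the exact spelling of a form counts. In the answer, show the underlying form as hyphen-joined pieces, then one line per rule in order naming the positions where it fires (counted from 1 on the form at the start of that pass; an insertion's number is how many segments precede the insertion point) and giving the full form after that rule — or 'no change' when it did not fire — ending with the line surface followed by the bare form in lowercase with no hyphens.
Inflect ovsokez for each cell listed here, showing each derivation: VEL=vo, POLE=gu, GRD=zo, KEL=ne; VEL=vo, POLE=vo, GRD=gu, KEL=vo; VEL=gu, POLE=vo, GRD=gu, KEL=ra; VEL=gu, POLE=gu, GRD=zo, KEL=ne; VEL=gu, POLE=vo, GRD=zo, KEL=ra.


cell VEL=vo, POLE=gu, GRD=zo, KEL=ne:
underlying: ovsokez-ft-v-so-ose
1. p -> b, s -> z / V _ V: fires at position(s) 14: ovsokezftvsooze
2. b -> p, d -> t, g -> k, v -> f, z -> s / _ #: no change
3. o -> e, u -> i / F C0 _: fires at position(s) 12: ovsokezftvseoze
surface: ovsokezftvseoze

cell VEL=vo, POLE=vo, GRD=gu, KEL=vo:
underlying: ovsokez-su-v-it-ag
1. p -> b, s -> z / V _ V: no change
2. b -> p, d -> t, g -> k, v -> f, z -> s / _ #: fires at position(s) 14: ovsokezsuvitak
3. o -> e, u -> i / F C0 _: fires at position(s) 9: ovsokezsivitak
surface: ovsokezsivitak

cell VEL=gu, POLE=vo, GRD=gu, KEL=ra:
underlying: ovsokez-z-dna-it-ag
1. p -> b, s -> z / V _ V: no change
2. b -> p, d -> t, g -> k, v -> f, z -> s / _ #: fires at position(s) 15: ovsokezzdnaitak
3. o -> e, u -> i / F C0 _: no change
surface: ovsokezzdnaitak

cell VEL=gu, POLE=gu, GRD=zo, KEL=ne:
underlying: ovsokez-ft-dna-so-ose
1. p -> b, s -> z / V _ V: fires at position(s) 13, 16: ovsokezftdnazooze
2. b -> p, d -> t, g -> k, v -> f, z -> s / _ #: no change
3. o -> e, u -> i / F C0 _: no change
surface: ovsokezftdnazooze

cell VEL=gu, POLE=vo, GRD=zo, KEL=ra:
underlying: ovsokez-z-dna-so-ag
1. p -> b, s -> z / V _ V: fires at position(s) 12: ovsokezzdnazoag
2. b -> p, d -> t, g -> k, v -> f, z -> s / _ #: fires at position(s) 15: ovsokezzdnazoak
3. o -> e, u -> i / F C0 _: no change
surface: ovsokezzdnazoak


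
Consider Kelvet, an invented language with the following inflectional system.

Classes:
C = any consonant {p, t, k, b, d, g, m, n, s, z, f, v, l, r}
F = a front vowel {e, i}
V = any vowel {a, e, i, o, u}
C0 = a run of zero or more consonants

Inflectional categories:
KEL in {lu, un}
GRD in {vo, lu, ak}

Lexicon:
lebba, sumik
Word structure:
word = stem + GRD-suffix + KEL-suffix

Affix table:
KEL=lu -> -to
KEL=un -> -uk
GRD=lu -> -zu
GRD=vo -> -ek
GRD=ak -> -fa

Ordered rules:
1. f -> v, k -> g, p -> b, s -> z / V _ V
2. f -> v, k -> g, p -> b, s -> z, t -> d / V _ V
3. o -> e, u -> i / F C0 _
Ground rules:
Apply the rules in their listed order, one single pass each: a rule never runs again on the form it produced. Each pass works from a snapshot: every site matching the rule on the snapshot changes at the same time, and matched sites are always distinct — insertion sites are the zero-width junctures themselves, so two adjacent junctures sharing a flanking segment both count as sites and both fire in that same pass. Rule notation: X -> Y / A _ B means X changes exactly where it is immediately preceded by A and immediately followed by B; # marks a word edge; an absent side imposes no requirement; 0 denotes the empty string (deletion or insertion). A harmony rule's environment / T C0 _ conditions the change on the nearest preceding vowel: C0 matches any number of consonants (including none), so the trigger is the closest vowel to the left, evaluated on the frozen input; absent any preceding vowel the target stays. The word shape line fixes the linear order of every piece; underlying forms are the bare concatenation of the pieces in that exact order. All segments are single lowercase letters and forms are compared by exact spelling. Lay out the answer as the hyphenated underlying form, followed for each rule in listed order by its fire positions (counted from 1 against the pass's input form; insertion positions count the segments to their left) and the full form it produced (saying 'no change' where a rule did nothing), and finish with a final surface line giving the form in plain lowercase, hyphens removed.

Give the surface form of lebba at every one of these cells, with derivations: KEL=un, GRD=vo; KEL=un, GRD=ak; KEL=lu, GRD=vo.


cell KEL=un, GRD=vo:
underlying: lebba-ek-uk
1. f -> v, k -> g, p -> b, s -> z / V _ V: fires at position(s) 7: lebbaeguk
2. f -> v, k -> g, p -> b, s -> z, t -> d / V _ V: no change
3. o -> e, u -> i / F C0 _: fires at position(s) 8: lebbaegik
surface: lebbaegik

cell KEL=un, GRD=ak:
underlying: lebba-fa-uk
1. f -> v, k -> g, p -> b, s -> z / V _ V: fires at position(s) 6: lebbavauk
2. f -> v, k -> g, p -> b, s -> z, t -> d / V _ V: no change
3. o -> e, u -> i / F C0 _: no change
surface: lebbavauk

cell KEL=lu, GRD=vo:
underlying: lebba-ek-to
1. f -> v, k -> g, p -> b, s -> z / V _ V: no change
2. f -> v, k -> g, p -> b, s -> z, t -> d / V _ V: no change
3. o -> e, u -> i / F C0 _: fires at position(s) 9: lebbaekte
surface: lebbaekte


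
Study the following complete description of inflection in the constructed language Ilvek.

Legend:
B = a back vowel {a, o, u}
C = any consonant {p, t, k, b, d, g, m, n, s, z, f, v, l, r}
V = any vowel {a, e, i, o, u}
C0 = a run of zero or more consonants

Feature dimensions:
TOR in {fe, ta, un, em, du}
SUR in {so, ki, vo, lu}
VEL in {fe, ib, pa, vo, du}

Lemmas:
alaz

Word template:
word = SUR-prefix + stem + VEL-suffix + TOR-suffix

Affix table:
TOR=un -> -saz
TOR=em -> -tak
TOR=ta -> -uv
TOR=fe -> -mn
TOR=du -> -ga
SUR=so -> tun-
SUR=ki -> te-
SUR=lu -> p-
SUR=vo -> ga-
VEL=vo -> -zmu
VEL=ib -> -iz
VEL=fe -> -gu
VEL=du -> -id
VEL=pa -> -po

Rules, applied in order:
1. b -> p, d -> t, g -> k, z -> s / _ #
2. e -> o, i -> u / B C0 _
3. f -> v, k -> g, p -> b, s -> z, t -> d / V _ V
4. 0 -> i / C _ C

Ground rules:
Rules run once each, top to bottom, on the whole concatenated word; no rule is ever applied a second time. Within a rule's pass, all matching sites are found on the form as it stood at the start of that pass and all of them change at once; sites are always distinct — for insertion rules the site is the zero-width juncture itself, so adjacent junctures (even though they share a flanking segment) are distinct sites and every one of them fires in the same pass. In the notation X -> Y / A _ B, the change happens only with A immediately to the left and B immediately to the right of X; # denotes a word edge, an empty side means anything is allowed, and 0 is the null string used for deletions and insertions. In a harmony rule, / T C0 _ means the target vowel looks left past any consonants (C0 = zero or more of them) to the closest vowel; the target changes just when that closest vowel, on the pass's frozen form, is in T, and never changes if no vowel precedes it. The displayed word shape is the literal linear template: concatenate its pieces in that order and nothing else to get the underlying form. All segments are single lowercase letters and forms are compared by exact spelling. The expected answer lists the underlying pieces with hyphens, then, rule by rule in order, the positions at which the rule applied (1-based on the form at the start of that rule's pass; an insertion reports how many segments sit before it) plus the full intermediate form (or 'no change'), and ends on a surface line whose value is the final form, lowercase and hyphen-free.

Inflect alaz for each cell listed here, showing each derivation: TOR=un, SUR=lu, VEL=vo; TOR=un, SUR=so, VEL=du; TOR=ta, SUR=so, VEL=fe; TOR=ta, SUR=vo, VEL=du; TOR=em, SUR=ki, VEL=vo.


cell TOR=un, SUR=lu, VEL=vo:
underlying: p-alaz-zmu-saz
1. b -> p, d -> t, g -> k, z -> s / _ #: fires at position(s) 11: palazzmusas
2. e -> o, i -> u / B C0 _: no change
3. f -> v, k -> g, p -> b, s -> z, t -> d / V _ V: fires at position(s) 9: palazzmuzas
4. 0 -> i / C _ C: inserts after position(s) 5, 6: palazizimuzas
surface: palazizimuzas

cell TOR=un, SUR=so, VEL=du:
underlying: tun-alaz-id-saz
1. b -> p, d -> t, g -> k, z -> s / _ #: fires at position(s) 12: tunalazidsas
2. e -> o, i -> u / B C0 _: fires at position(s) 8: tunalazudsas
3. f -> v, k -> g, p -> b, s -> z, t -> d / V _ V: no change
4. 0 -> i / C _ C: inserts after position(s) 9: tunalazudisas
surface: tunalazudisas

cell TOR=ta, SUR=so, VEL=fe:
underlying: tun-alaz-gu-uv
1. b -> p, d -> t, g -> k, z -> s / _ #: no change
2. e -> o, i -> u / B C0 _: no change
3. f -> v, k -> g, p -> b, s -> z, t -> d / V _ V: no change
4. 0 -> i / C _ C: inserts after position(s) 7: tunalaziguuv
surface: tunalaziguuv

cell TOR=ta, SUR=vo, VEL=du:
underlying: ga-alaz-id-uv
1. b -> p, d -> t, g -> k, z -> s / _ #: no change
2. e -> o, i -> u / B C0 _: fires at position(s) 7: gaalazuduv
3. f -> v, k -> g, p -> b, s -> z, t -> d / V _ V: no change
4. 0 -> i / C _ C: no change
surface: gaalazuduv

cell TOR=em, SUR=ki, VEL=vo:
underlying: te-alaz-zmu-tak
1. b -> p, d -> t, g -> k, z -> s / _ #: no change
2. e -> o, i -> u / B C0 _: no change
3. f -> v, k -> g, p -> b, s -> z, t -> d / V _ V: fires at position(s) 10: tealazzmudak
4. 0 -> i / C _ C: inserts after position(s) 6, 7: tealazizimudak
surface: tealazizimudak


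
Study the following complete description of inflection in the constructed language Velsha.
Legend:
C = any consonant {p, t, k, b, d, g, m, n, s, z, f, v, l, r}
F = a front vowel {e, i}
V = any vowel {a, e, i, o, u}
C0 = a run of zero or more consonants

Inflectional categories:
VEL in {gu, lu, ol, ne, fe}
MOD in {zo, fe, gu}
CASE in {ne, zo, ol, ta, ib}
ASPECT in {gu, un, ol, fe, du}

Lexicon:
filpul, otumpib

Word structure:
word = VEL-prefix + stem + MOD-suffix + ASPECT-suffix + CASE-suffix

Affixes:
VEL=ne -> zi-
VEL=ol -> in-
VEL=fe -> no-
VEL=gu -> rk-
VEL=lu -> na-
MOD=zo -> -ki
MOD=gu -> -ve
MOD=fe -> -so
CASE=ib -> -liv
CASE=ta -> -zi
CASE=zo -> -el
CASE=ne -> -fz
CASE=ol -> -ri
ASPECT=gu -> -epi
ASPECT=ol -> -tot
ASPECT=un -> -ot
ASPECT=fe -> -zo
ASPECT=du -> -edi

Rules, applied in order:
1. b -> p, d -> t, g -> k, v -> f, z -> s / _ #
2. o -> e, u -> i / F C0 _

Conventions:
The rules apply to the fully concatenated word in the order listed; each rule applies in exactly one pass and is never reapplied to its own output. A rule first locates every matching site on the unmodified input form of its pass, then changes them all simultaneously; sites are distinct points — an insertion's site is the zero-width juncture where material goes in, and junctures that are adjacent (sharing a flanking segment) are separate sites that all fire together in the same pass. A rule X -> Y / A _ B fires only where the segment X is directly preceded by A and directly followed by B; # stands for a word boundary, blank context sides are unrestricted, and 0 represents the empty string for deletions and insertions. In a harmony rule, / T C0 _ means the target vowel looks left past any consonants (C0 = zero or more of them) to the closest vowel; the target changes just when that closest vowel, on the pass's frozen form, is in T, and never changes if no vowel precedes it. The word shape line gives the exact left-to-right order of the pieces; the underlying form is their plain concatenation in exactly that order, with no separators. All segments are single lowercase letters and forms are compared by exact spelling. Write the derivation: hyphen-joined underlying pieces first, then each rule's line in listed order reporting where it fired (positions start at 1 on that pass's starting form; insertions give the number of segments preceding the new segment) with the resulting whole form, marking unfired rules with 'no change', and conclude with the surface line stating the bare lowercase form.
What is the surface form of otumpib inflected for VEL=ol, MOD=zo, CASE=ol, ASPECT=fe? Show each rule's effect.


underlying: in-otumpib-ki-zo-ri
1. b -> p, d -> t, g -> k, v -> f, z -> s / _ #: no change
2. o -> e, u -> i / F C0 _: fires at position(s) 3, 13: inetumpibkizeri
surface: inetumpibkizeri


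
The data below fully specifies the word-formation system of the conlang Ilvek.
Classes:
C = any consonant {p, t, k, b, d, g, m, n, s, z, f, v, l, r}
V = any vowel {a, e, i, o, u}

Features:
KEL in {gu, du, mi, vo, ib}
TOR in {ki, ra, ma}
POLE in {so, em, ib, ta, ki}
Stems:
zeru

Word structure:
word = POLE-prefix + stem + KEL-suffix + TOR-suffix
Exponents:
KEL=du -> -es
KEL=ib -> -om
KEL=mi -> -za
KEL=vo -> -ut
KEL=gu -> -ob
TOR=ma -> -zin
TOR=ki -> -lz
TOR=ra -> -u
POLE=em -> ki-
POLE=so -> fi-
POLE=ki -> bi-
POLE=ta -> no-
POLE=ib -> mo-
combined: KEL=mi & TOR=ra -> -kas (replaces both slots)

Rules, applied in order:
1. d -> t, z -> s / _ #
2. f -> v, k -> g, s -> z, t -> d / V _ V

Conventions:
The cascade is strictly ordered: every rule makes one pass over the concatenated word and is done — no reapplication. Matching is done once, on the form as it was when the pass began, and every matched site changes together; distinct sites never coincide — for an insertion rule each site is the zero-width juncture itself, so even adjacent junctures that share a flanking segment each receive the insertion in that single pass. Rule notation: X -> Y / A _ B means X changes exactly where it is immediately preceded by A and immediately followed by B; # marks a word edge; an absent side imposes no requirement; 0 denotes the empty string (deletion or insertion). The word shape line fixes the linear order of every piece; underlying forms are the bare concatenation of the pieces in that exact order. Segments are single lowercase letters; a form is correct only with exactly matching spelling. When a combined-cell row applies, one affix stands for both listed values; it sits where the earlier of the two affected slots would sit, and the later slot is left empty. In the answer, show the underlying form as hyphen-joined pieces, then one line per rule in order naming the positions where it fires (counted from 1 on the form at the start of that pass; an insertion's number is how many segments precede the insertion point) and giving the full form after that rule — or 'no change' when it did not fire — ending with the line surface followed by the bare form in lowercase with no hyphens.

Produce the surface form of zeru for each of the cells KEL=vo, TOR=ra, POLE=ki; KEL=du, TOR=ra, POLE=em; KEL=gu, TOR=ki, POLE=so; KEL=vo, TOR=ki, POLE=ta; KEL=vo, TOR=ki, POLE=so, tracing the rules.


cell KEL=vo, TOR=ra, POLE=ki:
underlying: bi-zeru-ut-u
1. d -> t, z -> s / _ #: no change
2. f -> v, k -> g, s -> z, t -> d / V _ V: fires at position(s) 8: bizeruudu
surface: bizeruudu

cell KEL=du, TOR=ra, POLE=em:
underlying: ki-zeru-es-u
1. d -> t, z -> s / _ #: no change
2. f -> v, k -> g, s -> z, t -> d / V _ V: fires at position(s) 8: kizeruezu
surface: kizeruezu

cell KEL=gu, TOR=ki, POLE=so:
underlying: fi-zeru-ob-lz
1. d -> t, z -> s / _ #: fires at position(s) 10: fizeruobls
2. f -> v, k -> g, s -> z, t -> d / V _ V: no change
surface: fizeruobls

cell KEL=vo, TOR=ki, POLE=ta:
underlying: no-zeru-ut-lz
1. d -> t, z -> s / _ #: fires at position(s) 10: nozeruutls
2. f -> v, k -> g, s -> z, t -> d / V _ V: no change
surface: nozeruutls

cell KEL=vo, TOR=ki, POLE=so:
underlying: fi-zeru-ut-lz
1. d -> t, z -> s / _ #: fires at position(s) 10: fizeruutls
2. f -> v, k -> g, s -> z, t -> d / V _ V: no change
surface: fizeruutls


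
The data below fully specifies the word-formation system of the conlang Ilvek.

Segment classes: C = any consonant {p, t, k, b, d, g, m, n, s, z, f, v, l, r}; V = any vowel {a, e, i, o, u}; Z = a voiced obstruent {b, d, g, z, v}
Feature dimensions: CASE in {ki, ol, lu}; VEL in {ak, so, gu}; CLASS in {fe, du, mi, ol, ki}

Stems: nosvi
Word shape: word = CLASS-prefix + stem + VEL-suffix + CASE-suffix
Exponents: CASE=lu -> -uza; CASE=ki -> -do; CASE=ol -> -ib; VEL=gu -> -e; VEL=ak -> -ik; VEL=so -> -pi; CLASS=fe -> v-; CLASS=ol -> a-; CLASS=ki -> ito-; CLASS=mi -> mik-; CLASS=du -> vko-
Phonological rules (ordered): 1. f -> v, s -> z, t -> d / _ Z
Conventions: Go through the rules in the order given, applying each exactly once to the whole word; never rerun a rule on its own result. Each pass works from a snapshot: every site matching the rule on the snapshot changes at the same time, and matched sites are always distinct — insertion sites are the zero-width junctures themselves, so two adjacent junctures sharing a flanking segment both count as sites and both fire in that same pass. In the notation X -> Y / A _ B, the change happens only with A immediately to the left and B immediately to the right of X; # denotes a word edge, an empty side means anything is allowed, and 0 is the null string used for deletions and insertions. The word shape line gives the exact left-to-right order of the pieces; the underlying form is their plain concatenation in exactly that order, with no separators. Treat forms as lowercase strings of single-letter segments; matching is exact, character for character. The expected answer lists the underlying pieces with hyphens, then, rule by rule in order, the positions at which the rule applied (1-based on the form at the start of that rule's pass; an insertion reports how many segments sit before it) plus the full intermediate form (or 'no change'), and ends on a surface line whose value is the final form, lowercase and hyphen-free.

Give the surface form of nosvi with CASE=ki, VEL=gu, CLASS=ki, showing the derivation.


underlying: ito-nosvi-e-do
1. f -> v, s -> z, t -> d / _ Z: fires at position(s) 6: itonozviedo
surface: itonozviedo


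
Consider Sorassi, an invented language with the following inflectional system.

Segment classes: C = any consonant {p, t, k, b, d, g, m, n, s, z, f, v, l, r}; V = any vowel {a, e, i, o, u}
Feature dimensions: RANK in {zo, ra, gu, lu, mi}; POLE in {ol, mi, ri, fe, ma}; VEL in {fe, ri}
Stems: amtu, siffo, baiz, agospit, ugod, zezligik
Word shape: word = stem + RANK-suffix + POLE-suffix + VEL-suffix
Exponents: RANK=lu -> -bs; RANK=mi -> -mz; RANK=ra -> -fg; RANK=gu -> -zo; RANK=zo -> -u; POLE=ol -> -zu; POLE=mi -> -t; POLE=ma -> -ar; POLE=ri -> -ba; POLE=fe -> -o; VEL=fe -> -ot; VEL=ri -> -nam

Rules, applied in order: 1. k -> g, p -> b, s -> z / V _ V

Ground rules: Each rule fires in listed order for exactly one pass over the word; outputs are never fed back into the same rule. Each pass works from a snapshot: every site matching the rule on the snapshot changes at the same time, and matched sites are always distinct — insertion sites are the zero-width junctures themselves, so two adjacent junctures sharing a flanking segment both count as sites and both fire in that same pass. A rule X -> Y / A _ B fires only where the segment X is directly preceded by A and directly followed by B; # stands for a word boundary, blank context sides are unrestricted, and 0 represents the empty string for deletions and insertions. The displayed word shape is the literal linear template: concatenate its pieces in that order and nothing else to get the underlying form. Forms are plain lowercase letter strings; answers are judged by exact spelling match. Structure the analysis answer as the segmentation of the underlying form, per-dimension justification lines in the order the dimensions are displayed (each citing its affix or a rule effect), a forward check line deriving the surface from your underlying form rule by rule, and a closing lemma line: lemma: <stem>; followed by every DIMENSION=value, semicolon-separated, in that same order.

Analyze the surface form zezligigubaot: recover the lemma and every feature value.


underlying: zezligik-u-ba-ot
RANK=zo - signalled by the affix -u
POLE=ri - signalled by the affix -ba
VEL=fe - signalled by the affix -ot
check: zezligikubaot -> zezligigubaot
lemma: zezligik; RANK=zo; POLE=ri; VEL=fe


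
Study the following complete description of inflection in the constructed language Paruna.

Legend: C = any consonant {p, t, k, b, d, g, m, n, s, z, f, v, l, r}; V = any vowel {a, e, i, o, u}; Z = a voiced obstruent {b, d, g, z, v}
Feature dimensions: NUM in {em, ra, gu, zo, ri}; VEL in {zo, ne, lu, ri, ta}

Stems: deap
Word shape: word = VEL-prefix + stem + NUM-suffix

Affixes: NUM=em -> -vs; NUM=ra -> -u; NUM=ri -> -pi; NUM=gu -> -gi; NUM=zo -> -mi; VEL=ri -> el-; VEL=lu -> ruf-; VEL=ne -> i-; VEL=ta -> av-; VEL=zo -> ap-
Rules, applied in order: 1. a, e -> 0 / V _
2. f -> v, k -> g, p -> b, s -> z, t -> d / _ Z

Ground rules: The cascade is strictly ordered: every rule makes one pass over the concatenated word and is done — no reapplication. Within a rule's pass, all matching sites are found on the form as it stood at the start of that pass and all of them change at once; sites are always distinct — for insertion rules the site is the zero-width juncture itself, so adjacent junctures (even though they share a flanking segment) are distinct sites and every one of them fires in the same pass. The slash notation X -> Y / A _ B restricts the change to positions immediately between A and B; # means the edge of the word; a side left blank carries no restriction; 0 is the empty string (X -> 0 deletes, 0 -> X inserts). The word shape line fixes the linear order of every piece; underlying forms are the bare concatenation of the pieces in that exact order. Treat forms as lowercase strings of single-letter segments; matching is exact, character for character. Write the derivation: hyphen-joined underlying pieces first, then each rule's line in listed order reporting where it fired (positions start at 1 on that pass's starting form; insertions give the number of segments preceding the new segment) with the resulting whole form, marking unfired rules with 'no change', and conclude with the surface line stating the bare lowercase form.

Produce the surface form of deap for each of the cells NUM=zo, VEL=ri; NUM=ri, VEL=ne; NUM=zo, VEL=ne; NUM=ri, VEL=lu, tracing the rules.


cell NUM=zo, VEL=ri:
underlying: el-deap-mi
1. a, e -> 0 / V _: fires at position(s) 5: eldepmi
2. f -> v, k -> g, p -> b, s -> z, t -> d / _ Z: no change
surface: eldepmi

cell NUM=ri, VEL=ne:
underlying: i-deap-pi
1. a, e -> 0 / V _: fires at position(s) 4: ideppi
2. f -> v, k -> g, p -> b, s -> z, t -> d / _ Z: no change
surface: ideppi

cell NUM=zo, VEL=ne:
underlying: i-deap-mi
1. a, e -> 0 / V _: fires at position(s) 4: idepmi
2. f -> v, k -> g, p -> b, s -> z, t -> d / _ Z: no change
surface: idepmi

cell NUM=ri, VEL=lu:
underlying: ruf-deap-pi
1. a, e -> 0 / V _: fires at position(s) 6: rufdeppi
2. f -> v, k -> g, p -> b, s -> z, t -> d / _ Z: fires at position(s) 3: ruvdeppi
surface: ruvdeppi
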